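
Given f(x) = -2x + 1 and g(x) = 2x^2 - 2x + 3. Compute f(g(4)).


g(4) = 27
f(27) = -53

-53


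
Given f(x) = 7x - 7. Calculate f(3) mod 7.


f(3) = 14
14 mod 7 = 0

0


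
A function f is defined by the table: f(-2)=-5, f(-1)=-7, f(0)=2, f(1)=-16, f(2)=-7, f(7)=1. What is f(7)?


Reading from the table at x = 7

1


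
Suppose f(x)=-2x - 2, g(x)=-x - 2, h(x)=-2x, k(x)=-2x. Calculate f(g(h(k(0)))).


k(0) = 0
h(0) = 0
g(0) = -2
f(-2) = 2

2


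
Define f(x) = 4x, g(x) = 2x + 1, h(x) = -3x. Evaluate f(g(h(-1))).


h(-1) = 3
g(3) = 7
f(7) = 28

28


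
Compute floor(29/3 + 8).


29/3 = 9.6667
9.6667 + 8 = 17.6667
floor(17.6667) = 17

17


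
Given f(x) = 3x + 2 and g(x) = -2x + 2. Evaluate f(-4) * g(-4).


-100


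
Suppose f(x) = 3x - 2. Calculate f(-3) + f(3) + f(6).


12


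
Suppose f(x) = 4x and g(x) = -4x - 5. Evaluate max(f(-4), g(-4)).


f(-4) = -16
g(-4) = 11
max = 11

11


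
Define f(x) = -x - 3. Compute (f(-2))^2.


f(-2) = -1
(-1)^2 = 1

1


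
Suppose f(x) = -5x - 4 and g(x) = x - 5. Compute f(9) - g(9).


f(9) = -49
g(9) = 4
Difference = -53

-53


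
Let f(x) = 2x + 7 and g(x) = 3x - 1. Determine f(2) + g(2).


f(2) = 11
g(2) = 5
Sum = 16

16


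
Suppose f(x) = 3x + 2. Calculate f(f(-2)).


f(-2) = -4
f(-4) = -10

-10


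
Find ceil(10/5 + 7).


10/5 = 2
2 + 7 = 9
ceil(9) = 9

9


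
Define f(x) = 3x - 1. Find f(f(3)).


f(3) = 8
f(8) = 23

23


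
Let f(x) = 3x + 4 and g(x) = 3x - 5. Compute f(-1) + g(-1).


f(-1) = 1
g(-1) = -8
Sum = -7

-7


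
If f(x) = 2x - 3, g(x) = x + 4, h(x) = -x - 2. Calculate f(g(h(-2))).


5


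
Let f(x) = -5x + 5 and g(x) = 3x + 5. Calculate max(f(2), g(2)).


11


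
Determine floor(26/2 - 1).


26/2 = 13
13 - 1 = 12
floor(12) = 12

12


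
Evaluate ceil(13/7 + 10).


13/7 = 1.8571
1.8571 + 10 = 11.8571
ceil(11.8571) = 12

12


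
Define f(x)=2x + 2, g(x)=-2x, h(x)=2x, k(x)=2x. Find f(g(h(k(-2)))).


k(-2) = -4
h(-4) = -8
g(-8) = 16
f(16) = 34

34


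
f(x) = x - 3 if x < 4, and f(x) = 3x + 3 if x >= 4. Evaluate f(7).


24


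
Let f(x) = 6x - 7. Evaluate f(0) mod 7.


f(0) = -7
-7 mod 7 = 0

0


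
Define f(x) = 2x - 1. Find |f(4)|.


f(4) = 7
|7| = 7

7


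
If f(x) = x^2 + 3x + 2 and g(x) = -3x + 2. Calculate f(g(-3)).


g(-3) = 11
f(11) = 1*(11)^2 + 3*(11) + 2 = 156

156


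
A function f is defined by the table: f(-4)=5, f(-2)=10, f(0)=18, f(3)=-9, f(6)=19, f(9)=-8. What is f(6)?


Reading from the table at x = 6

19


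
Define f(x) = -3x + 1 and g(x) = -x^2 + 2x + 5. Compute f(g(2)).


g(2) = 5
f(5) = -14

-14


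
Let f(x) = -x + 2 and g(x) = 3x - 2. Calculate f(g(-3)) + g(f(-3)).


f(g(-3)) = 13
g(f(-3)) = 13
Sum = 26

26


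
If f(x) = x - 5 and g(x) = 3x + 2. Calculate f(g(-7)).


g(-7) = -19
f(-19) = -24

-24


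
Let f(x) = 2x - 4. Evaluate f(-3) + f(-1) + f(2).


f(-3) = -10
f(-1) = -6
f(2) = 0
Sum = -16

-16


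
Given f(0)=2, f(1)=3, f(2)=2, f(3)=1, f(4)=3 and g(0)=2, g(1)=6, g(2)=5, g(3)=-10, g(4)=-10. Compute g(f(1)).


-10


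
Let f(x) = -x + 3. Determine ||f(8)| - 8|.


f(8) = -5
|-5| = 5
|5 - 8| = 3

3


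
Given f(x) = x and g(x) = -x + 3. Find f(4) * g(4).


f(4) = 4
g(4) = -1
Product = -4

-4


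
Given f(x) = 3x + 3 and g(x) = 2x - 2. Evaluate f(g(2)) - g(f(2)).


f(g(2)) = 9
g(f(2)) = 16
Difference = -7

-7


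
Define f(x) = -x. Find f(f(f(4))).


f(4) = -4
f(-4) = 4
f(4) = -4

-4


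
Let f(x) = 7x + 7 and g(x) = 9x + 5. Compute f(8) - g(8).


f(8) = 63
g(8) = 77
Difference = -14

-14


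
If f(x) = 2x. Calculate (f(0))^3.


0


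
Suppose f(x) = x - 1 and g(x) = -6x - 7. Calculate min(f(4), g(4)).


-31


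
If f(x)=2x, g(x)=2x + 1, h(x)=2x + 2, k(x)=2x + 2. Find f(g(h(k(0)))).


k(0) = 2
h(2) = 6
g(6) = 13
f(13) = 26

26


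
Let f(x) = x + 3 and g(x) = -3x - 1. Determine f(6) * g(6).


-171


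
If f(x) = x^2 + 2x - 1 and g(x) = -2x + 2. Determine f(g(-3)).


g(-3) = 8
f(8) = 1*(8)^2 + 2*(8) - 1 = 79

79


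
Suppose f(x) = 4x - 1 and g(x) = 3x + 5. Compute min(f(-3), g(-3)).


f(-3) = -13
g(-3) = -4
min = -13

-13


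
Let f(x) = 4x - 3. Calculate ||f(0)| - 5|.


f(0) = -3
|-3| = 3
|3 - 5| = 2

2


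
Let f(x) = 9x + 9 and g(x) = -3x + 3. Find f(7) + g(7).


f(7) = 72
g(7) = -18
Sum = 54

54


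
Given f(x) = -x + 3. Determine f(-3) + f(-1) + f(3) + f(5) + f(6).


f(-3) = 6
f(-1) = 4
f(3) = 0
f(5) = -2
f(6) = -3
Sum = 5

5


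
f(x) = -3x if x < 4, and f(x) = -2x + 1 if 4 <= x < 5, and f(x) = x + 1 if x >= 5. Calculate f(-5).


-5 satisfies x < 4
f(-5) = 15

15


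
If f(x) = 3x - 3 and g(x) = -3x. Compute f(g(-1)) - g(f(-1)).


f(g(-1)) = 6
g(f(-1)) = 18
Difference = -12

-12


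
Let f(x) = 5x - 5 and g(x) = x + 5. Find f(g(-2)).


g(-2) = 3
f(3) = 10

10


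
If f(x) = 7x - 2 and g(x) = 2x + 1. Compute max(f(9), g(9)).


f(9) = 61
g(9) = 19
max = 61

61


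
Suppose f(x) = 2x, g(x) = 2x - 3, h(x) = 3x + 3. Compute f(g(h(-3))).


h(-3) = -6
g(-6) = -15
f(-15) = -30

-30


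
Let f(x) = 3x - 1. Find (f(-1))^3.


-64


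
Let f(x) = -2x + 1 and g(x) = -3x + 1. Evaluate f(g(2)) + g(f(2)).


f(g(2)) = 11
g(f(2)) = 10
Sum = 21

21


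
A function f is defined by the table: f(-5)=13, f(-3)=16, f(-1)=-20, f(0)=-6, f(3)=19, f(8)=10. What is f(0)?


Reading from the table at x = 0

-6


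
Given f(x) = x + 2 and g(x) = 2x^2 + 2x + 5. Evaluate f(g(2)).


g(2) = 17
f(17) = 19

19


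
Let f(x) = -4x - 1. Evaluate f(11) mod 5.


f(11) = -45
-45 mod 5 = 0

0


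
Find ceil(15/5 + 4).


15/5 = 3
3 + 4 = 7
ceil(7) = 7

7


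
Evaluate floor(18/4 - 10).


-6


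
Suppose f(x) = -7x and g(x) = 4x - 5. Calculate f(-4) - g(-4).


f(-4) = 28
g(-4) = -21
Difference = 49

49


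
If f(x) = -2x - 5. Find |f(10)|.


f(10) = -25
|-25| = 25

25


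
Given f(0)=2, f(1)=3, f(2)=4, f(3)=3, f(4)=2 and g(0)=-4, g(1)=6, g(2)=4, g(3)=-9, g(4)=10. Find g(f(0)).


f(0) = 2
g(2) = 4

4


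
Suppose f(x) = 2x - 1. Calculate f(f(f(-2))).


f(-2) = -5
f(-5) = -11
f(-11) = -23

-23


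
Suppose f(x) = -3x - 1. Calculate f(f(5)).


f(5) = -16
f(-16) = 47

47


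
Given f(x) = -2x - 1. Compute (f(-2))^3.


27


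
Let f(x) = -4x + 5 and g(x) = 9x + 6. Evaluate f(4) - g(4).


f(4) = -11
g(4) = 42
Difference = -53

-53


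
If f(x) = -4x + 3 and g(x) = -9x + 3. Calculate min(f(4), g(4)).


f(4) = -13
g(4) = -33
min = -33

-33


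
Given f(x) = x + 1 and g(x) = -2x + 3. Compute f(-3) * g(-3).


f(-3) = -2
g(-3) = 9
Product = -18

-18


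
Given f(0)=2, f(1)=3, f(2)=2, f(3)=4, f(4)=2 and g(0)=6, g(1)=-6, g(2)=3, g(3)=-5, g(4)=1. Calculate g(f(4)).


3


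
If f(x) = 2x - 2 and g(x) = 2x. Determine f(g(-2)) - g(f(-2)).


2


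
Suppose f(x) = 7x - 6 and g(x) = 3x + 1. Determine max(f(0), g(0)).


f(0) = -6
g(0) = 1
max = 1

1


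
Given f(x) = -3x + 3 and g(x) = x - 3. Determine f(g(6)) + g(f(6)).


f(g(6)) = -6
g(f(6)) = -18
Sum = -24

-24


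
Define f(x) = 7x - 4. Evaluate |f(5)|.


f(5) = 31
|31| = 31

31


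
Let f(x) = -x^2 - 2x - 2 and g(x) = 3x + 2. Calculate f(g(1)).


-37


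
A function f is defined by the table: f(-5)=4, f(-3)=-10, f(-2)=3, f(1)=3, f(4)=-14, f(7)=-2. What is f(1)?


Reading from the table at x = 1

3


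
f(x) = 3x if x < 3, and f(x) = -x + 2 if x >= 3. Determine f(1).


3


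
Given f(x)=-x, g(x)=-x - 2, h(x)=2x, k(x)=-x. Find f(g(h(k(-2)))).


k(-2) = 2
h(2) = 4
g(4) = -6
f(-6) = 6

6


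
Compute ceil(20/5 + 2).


20/5 = 4
4 + 2 = 6
ceil(6) = 6

6


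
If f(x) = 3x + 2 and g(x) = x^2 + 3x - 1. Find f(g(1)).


11


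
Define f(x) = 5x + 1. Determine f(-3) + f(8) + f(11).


f(-3) = -14
f(8) = 41
f(11) = 56
Sum = 83

83


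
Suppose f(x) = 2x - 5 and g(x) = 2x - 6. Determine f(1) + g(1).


f(1) = -3
g(1) = -4
Sum = -7

-7


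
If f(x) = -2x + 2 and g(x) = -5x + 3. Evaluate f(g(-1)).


g(-1) = 8
f(8) = -14

-14


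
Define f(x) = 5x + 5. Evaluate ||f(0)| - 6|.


f(0) = 5
|5| = 5
|5 - 6| = 1

1


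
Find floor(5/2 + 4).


5/2 = 2.5
2.5 + 4 = 6.5
floor(6.5) = 6

6


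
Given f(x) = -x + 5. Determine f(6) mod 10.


f(6) = -1
-1 mod 10 = 9

9


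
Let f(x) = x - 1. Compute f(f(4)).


f(4) = 3
f(3) = 2

2


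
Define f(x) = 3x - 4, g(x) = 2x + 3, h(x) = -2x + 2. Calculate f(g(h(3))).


h(3) = -4
g(-4) = -5
f(-5) = -19

-19


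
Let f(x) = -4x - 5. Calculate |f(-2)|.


f(-2) = 3
|3| = 3

3


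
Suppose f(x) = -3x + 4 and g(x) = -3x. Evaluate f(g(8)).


g(8) = -24
f(-24) = 76

76


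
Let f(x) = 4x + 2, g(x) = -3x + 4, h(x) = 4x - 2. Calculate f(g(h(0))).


h(0) = -2
g(-2) = 10
f(10) = 42

42


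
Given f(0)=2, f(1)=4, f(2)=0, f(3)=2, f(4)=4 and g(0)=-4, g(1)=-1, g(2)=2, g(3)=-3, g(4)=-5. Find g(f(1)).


f(1) = 4
g(4) = -5

-5


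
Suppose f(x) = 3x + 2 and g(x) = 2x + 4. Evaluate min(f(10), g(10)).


f(10) = 32
g(10) = 24
min = 24

24


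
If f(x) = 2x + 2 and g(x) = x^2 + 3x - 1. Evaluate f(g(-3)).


g(-3) = -1
f(-1) = 0

0


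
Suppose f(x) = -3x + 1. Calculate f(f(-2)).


-20


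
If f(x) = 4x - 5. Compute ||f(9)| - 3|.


28


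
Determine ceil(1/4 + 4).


1/4 = 0.25
0.25 + 4 = 4.25
ceil(4.25) = 5

5


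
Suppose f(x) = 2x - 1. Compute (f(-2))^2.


f(-2) = -5
(-5)^2 = 25

25


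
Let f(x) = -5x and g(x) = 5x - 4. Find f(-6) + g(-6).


f(-6) = 30
g(-6) = -34
Sum = -4

-4


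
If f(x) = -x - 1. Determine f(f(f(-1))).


f(-1) = 0
f(0) = -1
f(-1) = 0

0


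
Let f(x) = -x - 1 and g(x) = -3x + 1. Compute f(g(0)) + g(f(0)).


f(g(0)) = -2
g(f(0)) = 4
Sum = 2

2


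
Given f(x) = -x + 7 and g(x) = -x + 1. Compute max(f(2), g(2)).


f(2) = 5
g(2) = -1
max = 5

5


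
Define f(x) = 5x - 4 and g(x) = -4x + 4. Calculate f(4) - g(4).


28


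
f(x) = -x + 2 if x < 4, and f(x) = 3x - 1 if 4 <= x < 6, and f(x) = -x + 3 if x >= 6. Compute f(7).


-4


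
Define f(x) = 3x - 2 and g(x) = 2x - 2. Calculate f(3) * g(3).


f(3) = 7
g(3) = 4
Product = 28

28


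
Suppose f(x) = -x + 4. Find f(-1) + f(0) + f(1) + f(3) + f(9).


f(-1) = 5
f(0) = 4
f(1) = 3
f(3) = 1
f(9) = -5
Sum = 8

8


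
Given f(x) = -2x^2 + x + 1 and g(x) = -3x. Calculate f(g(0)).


g(0) = 0
f(0) = (-2)*(0)^2 + 1*(0) + 1 = 1

1


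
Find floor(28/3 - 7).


28/3 = 9.3333
9.3333 - 7 = 2.3333
floor(2.3333) = 2

2


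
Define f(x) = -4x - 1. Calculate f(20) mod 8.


f(20) = -81
-81 mod 8 = 7

7


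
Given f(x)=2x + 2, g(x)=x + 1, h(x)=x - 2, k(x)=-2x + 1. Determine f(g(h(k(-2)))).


k(-2) = 5
h(5) = 3
g(3) = 4
f(4) = 10

10


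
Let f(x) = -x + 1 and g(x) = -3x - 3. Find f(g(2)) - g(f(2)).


f(g(2)) = 10
g(f(2)) = 0
Difference = 10

10


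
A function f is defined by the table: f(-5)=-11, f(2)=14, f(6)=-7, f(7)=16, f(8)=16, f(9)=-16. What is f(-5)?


-11


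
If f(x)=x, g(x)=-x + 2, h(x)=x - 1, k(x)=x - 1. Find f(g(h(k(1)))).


k(1) = 0
h(0) = -1
g(-1) = 3
f(3) = 3

3


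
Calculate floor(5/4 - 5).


5/4 = 1.25
1.25 - 5 = -3.75
floor(-3.75) = -4

-4


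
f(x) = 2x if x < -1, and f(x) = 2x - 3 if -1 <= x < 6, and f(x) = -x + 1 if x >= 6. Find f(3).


3 satisfies -1 <= x < 6
f(3) = 3

3


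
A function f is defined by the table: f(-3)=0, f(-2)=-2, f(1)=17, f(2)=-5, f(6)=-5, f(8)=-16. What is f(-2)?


Reading from the table at x = -2

-2


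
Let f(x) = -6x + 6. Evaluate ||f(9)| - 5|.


f(9) = -48
|-48| = 48
|48 - 5| = 43

43


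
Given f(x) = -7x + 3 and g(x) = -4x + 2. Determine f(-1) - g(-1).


f(-1) = 10
g(-1) = 6
Difference = 4

4


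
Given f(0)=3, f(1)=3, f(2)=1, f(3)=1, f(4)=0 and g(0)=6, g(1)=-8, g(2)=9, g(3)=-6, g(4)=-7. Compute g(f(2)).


-8


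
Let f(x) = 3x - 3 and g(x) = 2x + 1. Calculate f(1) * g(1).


0


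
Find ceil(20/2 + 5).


20/2 = 10
10 + 5 = 15
ceil(15) = 15

15


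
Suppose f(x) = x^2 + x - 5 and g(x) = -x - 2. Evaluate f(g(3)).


15


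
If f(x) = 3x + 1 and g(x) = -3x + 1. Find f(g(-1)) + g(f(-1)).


f(g(-1)) = 13
g(f(-1)) = 7
Sum = 20

20


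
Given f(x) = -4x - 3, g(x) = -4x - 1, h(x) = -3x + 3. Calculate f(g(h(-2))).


h(-2) = 9
g(9) = -37
f(-37) = 145

145


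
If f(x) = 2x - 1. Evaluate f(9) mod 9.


f(9) = 17
17 mod 9 = 8

8


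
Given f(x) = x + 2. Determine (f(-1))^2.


f(-1) = 1
(1)^2 = 1

1


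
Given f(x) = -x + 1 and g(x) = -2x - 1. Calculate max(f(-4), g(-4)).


7


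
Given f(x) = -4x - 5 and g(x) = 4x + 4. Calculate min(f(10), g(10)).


f(10) = -45
g(10) = 44
min = -45

-45


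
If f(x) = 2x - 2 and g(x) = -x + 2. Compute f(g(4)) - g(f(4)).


f(g(4)) = -6
g(f(4)) = -4
Difference = -2

-2


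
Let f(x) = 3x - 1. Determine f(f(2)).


f(2) = 5
f(5) = 14

14


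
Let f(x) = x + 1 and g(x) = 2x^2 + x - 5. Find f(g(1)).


g(1) = -2
f(-2) = -1

-1


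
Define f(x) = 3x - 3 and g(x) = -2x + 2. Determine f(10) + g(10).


f(10) = 27
g(10) = -18
Sum = 9

9


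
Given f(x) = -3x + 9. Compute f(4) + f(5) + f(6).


-18


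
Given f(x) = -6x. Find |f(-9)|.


f(-9) = 54
|54| = 54

54


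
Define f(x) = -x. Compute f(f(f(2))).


f(2) = -2
f(-2) = 2
f(2) = -2

-2


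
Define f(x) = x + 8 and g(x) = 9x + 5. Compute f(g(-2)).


g(-2) = -13
f(-13) = -5

-5


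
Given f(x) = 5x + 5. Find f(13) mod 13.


5


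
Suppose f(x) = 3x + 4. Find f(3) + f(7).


f(3) = 13
f(7) = 25
Sum = 38

38


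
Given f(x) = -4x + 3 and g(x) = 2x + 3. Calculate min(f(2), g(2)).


f(2) = -5
g(2) = 7
min = -5

-5


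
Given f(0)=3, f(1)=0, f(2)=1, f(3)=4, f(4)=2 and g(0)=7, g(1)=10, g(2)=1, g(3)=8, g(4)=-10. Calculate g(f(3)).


-10


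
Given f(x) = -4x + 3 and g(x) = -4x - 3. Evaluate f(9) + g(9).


f(9) = -33
g(9) = -39
Sum = -72

-72


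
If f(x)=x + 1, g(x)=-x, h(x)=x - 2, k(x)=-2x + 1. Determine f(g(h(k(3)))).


8


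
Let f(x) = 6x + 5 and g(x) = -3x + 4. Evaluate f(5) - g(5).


f(5) = 35
g(5) = -11
Difference = 46

46


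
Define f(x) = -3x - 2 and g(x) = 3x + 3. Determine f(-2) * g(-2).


f(-2) = 4
g(-2) = -3
Product = -12

-12


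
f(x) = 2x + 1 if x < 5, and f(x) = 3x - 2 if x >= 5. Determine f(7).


7 satisfies x >= 5
f(7) = 19

19


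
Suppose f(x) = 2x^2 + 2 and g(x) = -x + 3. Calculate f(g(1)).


g(1) = 2
f(2) = 2*(2)^2 + 2 = 10

10


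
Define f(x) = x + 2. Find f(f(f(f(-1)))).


7


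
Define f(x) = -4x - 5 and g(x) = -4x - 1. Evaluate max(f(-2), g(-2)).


f(-2) = 3
g(-2) = 7
max = 7

7


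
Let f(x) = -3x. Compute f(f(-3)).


f(-3) = 9
f(9) = -27

-27


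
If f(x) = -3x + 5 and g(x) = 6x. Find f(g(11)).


-193


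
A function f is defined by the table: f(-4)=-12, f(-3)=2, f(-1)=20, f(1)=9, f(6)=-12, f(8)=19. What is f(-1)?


20


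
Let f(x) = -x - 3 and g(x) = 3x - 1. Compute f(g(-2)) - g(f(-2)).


f(g(-2)) = 4
g(f(-2)) = -4
Difference = 8

8


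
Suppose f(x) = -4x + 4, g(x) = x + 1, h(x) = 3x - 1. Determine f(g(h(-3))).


h(-3) = -10
g(-10) = -9
f(-9) = 40

40


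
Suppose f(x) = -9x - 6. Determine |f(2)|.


f(2) = -24
|-24| = 24

24


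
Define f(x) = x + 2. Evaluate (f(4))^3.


f(4) = 6
(6)^3 = 216

216


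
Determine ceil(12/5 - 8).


12/5 = 2.4
2.4 - 8 = -5.6
ceil(-5.6) = -5

-5


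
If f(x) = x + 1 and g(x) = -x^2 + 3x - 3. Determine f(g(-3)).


g(-3) = -21
f(-21) = -20

-20


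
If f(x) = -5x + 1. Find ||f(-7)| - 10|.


26


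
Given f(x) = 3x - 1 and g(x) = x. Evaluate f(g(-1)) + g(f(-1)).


f(g(-1)) = -4
g(f(-1)) = -4
Sum = -8

-8


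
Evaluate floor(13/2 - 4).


13/2 = 6.5
6.5 - 4 = 2.5
floor(2.5) = 2

2


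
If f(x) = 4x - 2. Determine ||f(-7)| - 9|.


f(-7) = -30
|-30| = 30
|30 - 9| = 21

21


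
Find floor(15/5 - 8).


-5


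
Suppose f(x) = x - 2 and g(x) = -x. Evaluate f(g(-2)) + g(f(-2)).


f(g(-2)) = 0
g(f(-2)) = 4
Sum = 4

4


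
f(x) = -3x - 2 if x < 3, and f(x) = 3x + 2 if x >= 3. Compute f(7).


7 satisfies x >= 3
f(7) = 23

23


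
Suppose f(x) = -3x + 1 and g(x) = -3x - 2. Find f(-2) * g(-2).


f(-2) = 7
g(-2) = 4
Product = 28

28


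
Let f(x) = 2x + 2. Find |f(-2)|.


2


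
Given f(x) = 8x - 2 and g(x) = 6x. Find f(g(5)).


g(5) = 30
f(30) = 238

238


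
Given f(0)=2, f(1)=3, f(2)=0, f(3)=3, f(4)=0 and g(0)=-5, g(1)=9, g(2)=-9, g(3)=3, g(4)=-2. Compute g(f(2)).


f(2) = 0
g(0) = -5

-5


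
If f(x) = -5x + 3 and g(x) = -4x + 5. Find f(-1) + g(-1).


17


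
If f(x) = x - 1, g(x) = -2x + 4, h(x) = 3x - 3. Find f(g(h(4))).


h(4) = 9
g(9) = -14
f(-14) = -15

-15


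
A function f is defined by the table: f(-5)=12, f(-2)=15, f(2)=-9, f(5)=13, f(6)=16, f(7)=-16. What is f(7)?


Reading from the table at x = 7

-16


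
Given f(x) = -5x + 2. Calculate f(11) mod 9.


1


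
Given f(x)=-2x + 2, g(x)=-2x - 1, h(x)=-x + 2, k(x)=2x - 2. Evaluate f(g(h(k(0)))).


20


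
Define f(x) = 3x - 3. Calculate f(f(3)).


15


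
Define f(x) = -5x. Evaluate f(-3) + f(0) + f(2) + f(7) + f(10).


f(-3) = 15
f(0) = 0
f(2) = -10
f(7) = -35
f(10) = -50
Sum = -80

-80


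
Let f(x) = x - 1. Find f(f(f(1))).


f(1) = 0
f(0) = -1
f(-1) = -2

-2


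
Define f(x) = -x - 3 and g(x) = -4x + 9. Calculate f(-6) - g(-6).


f(-6) = 3
g(-6) = 33
Difference = -30

-30


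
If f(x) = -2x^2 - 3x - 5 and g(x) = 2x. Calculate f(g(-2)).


g(-2) = -4
f(-4) = (-2)*(-4)^2 - 3*(-4) - 5 = -25

-25


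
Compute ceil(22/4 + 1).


22/4 = 5.5
5.5 + 1 = 6.5
ceil(6.5) = 7

7


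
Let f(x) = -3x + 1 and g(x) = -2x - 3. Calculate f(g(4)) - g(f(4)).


f(g(4)) = 34
g(f(4)) = 19
Difference = 15

15


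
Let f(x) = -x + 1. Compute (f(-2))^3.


f(-2) = 3
(3)^3 = 27

27


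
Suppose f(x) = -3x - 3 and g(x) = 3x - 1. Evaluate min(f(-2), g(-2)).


f(-2) = 3
g(-2) = -7
min = -7

-7


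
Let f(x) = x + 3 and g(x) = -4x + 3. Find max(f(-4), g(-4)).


f(-4) = -1
g(-4) = 19
max = 19

19


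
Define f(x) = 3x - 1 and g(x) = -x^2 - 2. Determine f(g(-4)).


g(-4) = -18
f(-18) = -55

-55


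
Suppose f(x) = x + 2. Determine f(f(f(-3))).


3


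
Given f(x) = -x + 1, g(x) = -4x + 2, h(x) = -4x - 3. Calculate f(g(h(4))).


-77


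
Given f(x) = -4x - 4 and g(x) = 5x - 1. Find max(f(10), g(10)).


f(10) = -44
g(10) = 49
max = 49

49


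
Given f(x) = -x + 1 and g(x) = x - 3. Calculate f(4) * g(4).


f(4) = -3
g(4) = 1
Product = -3

-3


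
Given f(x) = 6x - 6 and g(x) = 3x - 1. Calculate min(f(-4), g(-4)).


f(-4) = -30
g(-4) = -13
min = -30

-30


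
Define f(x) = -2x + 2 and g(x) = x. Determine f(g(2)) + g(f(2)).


f(g(2)) = -2
g(f(2)) = -2
Sum = -4

-4


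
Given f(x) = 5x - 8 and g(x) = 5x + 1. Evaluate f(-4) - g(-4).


f(-4) = -28
g(-4) = -19
Difference = -9

-9


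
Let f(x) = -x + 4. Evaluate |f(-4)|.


f(-4) = 8
|8| = 8

8


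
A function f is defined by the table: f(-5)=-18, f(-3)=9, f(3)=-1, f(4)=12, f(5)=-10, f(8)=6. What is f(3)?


Reading from the table at x = 3

-1


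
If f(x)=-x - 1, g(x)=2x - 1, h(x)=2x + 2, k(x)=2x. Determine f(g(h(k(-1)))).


4


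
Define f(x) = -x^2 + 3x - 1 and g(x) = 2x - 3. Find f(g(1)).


g(1) = -1
f(-1) = (-1)*(-1)^2 + 3*(-1) - 1 = -5

-5


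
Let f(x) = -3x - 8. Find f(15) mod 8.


f(15) = -53
-53 mod 8 = 3

3


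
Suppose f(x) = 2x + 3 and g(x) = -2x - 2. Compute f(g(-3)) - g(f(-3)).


f(g(-3)) = 11
g(f(-3)) = 4
Difference = 7

7


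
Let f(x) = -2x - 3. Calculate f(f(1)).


7


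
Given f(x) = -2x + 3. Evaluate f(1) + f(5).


f(1) = 1
f(5) = -7
Sum = -6

-6


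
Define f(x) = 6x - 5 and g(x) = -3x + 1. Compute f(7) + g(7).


f(7) = 37
g(7) = -20
Sum = 17

17


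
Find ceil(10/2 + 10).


10/2 = 5
5 + 10 = 15
ceil(15) = 15

15


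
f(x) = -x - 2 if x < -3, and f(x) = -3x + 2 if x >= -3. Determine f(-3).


-3 satisfies x >= -3
f(-3) = 11

11


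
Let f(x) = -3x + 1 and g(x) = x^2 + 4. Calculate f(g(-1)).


g(-1) = 5
f(5) = -14

-14


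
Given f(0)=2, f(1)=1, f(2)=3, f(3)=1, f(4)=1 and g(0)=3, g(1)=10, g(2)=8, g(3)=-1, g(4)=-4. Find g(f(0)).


8


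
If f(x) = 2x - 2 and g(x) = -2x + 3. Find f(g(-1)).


g(-1) = 5
f(5) = 8

8


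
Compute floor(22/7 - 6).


22/7 = 3.1429
3.1429 - 6 = -2.8571
floor(-2.8571) = -3

-3


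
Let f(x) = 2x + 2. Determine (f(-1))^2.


f(-1) = 0
(0)^2 = 0

0


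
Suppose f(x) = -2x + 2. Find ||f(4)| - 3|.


3


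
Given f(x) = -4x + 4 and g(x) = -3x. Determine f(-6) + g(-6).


f(-6) = 28
g(-6) = 18
Sum = 46

46


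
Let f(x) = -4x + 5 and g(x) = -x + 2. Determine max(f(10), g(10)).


-8


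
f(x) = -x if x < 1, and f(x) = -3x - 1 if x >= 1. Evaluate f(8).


-25


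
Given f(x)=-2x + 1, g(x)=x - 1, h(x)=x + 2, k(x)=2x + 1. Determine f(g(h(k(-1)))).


k(-1) = -1
h(-1) = 1
g(1) = 0
f(0) = 1

1


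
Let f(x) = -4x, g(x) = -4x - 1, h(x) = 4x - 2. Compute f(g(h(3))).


h(3) = 10
g(10) = -41
f(-41) = 164

164


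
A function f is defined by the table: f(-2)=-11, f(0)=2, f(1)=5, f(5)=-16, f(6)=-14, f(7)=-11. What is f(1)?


5


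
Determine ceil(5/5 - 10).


5/5 = 1
1 - 10 = -9
ceil(-9) = -9

-9


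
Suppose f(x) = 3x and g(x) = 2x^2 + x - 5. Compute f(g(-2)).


g(-2) = 1
f(1) = 3

3


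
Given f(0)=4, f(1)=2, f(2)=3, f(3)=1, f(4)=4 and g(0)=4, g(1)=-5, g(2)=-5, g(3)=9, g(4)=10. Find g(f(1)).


f(1) = 2
g(2) = -5

-5


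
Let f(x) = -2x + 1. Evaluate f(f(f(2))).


-13


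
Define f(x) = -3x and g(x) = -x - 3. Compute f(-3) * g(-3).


f(-3) = 9
g(-3) = 0
Product = 0

0


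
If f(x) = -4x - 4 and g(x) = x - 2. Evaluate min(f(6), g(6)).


f(6) = -28
g(6) = 4
min = -28

-28


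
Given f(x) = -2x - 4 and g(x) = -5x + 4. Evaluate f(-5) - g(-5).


f(-5) = 6
g(-5) = 29
Difference = -23

-23


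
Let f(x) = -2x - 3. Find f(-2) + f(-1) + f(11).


f(-2) = 1
f(-1) = -1
f(11) = -25
Sum = -25

-25


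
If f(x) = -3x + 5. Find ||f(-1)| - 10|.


f(-1) = 8
|8| = 8
|8 - 10| = 2

2


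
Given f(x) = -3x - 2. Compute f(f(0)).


f(0) = -2
f(-2) = 4

4


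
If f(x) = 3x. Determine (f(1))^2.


f(1) = 3
(3)^2 = 9

9


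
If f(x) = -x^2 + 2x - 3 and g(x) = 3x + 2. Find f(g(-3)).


g(-3) = -7
f(-7) = (-1)*(-7)^2 + 2*(-7) - 3 = -66

-66


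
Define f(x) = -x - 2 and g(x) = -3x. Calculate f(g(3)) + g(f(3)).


22


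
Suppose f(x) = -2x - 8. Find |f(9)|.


f(9) = -26
|-26| = 26

26


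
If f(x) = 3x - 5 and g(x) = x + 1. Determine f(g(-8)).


-26


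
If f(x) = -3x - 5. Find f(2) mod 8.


5


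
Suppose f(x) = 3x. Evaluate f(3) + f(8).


f(3) = 9
f(8) = 24
Sum = 33

33


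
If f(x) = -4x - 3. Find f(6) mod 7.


f(6) = -27
-27 mod 7 = 1

1


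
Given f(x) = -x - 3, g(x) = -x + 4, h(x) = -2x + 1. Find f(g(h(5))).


h(5) = -9
g(-9) = 13
f(13) = -16

-16


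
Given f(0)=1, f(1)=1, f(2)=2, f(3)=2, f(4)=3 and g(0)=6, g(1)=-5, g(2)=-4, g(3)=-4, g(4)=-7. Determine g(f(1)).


-5


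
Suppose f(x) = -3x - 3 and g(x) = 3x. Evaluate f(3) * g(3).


f(3) = -12
g(3) = 9
Product = -108

-108


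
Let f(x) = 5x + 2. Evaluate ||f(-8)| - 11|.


f(-8) = -38
|-38| = 38
|38 - 11| = 27

27


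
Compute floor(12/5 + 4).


12/5 = 2.4
2.4 + 4 = 6.4
floor(6.4) = 6

6


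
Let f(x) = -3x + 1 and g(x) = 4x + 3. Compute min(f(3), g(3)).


f(3) = -8
g(3) = 15
min = -8

-8


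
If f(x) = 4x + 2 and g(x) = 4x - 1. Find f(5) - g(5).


f(5) = 22
g(5) = 19
Difference = 3

3


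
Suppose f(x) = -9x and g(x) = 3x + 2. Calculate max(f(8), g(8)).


f(8) = -72
g(8) = 26
max = 26

26


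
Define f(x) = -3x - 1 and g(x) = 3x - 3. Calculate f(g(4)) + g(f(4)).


-70


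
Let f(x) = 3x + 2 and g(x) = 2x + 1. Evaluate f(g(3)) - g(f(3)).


0


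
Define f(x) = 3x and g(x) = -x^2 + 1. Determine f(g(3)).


g(3) = -8
f(-8) = -24

-24


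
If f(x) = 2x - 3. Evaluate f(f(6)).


f(6) = 9
f(9) = 15

15


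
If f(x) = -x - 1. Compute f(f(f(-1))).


f(-1) = 0
f(0) = -1
f(-1) = 0

0


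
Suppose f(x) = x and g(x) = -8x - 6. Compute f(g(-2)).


g(-2) = 10
f(10) = 10

10


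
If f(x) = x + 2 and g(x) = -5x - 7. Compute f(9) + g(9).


f(9) = 11
g(9) = -52
Sum = -41

-41


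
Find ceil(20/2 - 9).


1


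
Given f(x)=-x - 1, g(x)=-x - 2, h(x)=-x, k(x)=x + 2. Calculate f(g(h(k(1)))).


-2


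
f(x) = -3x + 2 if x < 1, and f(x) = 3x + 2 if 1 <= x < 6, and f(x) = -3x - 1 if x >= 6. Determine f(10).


-31


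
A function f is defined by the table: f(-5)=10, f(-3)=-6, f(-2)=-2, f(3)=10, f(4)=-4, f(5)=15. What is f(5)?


Reading from the table at x = 5

15


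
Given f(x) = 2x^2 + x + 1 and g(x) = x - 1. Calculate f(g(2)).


g(2) = 1
f(1) = 2*(1)^2 + 1*(1) + 1 = 4

4


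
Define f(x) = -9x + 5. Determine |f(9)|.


76


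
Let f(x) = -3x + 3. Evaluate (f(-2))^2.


f(-2) = 9
(9)^2 = 81

81


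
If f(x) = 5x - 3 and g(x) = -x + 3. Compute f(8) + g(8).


32


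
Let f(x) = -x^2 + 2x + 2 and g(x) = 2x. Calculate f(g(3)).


g(3) = 6
f(6) = (-1)*(6)^2 + 2*(6) + 2 = -22

-22


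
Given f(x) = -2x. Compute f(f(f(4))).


-32


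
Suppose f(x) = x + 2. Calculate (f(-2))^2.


f(-2) = 0
(0)^2 = 0

0


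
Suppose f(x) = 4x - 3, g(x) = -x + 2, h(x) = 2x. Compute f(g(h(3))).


h(3) = 6
g(6) = -4
f(-4) = -19

-19


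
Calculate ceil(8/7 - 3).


8/7 = 1.1429
1.1429 - 3 = -1.8571
ceil(-1.8571) = -1

-1


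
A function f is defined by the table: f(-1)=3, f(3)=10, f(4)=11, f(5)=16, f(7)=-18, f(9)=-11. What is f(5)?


Reading from the table at x = 5

16


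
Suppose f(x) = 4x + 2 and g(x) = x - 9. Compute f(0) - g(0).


f(0) = 2
g(0) = -9
Difference = 11

11


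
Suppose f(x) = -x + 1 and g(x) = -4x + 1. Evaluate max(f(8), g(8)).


f(8) = -7
g(8) = -31
max = -7

-7


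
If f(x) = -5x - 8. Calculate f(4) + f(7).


f(4) = -28
f(7) = -43
Sum = -71

-71


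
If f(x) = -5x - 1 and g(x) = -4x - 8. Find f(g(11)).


g(11) = -52
f(-52) = 259

259


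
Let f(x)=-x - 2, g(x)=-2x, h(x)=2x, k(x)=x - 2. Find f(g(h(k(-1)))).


k(-1) = -3
h(-3) = -6
g(-6) = 12
f(12) = -14

-14


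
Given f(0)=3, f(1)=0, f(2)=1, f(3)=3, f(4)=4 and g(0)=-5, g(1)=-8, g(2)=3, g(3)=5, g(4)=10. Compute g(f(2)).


f(2) = 1
g(1) = -8

-8


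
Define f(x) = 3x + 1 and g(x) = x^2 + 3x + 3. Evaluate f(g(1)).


g(1) = 7
f(7) = 22

22


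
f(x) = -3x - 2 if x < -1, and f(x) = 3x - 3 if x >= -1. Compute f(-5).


13


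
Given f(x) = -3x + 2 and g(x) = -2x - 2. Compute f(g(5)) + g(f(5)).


62


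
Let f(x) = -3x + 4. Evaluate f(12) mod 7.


f(12) = -32
-32 mod 7 = 3

3


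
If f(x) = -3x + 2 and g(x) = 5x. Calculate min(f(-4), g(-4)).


f(-4) = 14
g(-4) = -20
min = -20

-20


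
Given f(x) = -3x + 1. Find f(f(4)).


34


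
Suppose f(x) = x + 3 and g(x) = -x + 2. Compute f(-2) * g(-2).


f(-2) = 1
g(-2) = 4
Product = 4

4


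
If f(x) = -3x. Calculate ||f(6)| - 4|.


f(6) = -18
|-18| = 18
|18 - 4| = 14

14


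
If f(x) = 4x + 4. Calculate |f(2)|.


f(2) = 12
|12| = 12

12


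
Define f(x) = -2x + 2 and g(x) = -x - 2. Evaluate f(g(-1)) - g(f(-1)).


10


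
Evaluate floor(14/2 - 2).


14/2 = 7
7 - 2 = 5
floor(5) = 5

5


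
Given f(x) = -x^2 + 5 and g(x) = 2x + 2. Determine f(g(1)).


g(1) = 4
f(4) = (-1)*(4)^2 + 5 = -11

-11


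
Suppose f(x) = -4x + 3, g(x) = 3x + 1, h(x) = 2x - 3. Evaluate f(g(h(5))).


h(5) = 7
g(7) = 22
f(22) = -85

-85


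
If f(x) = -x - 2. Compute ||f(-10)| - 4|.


f(-10) = 8
|8| = 8
|8 - 4| = 4

4


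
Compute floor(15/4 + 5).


15/4 = 3.75
3.75 + 5 = 8.75
floor(8.75) = 8

8


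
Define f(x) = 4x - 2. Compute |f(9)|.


f(9) = 34
|34| = 34

34


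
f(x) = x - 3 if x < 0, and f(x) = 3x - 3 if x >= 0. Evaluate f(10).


10 satisfies x >= 0
f(10) = 27

27


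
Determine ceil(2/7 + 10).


2/7 = 0.2857
0.2857 + 10 = 10.2857
ceil(10.2857) = 11

11


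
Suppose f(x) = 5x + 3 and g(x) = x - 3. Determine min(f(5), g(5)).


f(5) = 28
g(5) = 2
min = 2

2


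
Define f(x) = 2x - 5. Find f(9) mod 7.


f(9) = 13
13 mod 7 = 6

6


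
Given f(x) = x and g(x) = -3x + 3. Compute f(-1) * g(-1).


f(-1) = -1
g(-1) = 6
Product = -6

-6


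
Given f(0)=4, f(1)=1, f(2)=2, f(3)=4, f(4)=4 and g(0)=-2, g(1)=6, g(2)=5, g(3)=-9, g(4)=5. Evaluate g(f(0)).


f(0) = 4
g(4) = 5

5


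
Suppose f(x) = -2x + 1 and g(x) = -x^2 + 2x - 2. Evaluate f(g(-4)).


g(-4) = -26
f(-26) = 53

53


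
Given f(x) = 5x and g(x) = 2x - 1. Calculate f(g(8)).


g(8) = 15
f(15) = 75

75


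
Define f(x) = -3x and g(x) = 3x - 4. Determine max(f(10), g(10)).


f(10) = -30
g(10) = 26
max = 26

26


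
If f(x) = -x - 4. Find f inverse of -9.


Solve -x - 4 = -9
x = (-9 + 4) / (-1) = 5

5


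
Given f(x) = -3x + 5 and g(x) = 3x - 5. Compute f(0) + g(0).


f(0) = 5
g(0) = -5
Sum = 0

0


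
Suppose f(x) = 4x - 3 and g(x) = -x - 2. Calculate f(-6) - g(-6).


f(-6) = -27
g(-6) = 4
Difference = -31

-31


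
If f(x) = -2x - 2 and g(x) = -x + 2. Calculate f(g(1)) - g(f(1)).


f(g(1)) = -4
g(f(1)) = 6
Difference = -10

-10


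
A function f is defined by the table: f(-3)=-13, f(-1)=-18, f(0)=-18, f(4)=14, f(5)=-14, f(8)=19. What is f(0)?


Reading from the table at x = 0

-18


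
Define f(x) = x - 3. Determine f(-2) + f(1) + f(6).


f(-2) = -5
f(1) = -2
f(6) = 3
Sum = -4

-4


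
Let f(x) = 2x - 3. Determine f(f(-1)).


f(-1) = -5
f(-5) = -13

-13


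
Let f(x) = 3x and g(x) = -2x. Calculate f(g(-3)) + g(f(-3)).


f(g(-3)) = 18
g(f(-3)) = 18
Sum = 36

36


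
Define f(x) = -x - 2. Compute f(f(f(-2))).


f(-2) = 0
f(0) = -2
f(-2) = 0

0


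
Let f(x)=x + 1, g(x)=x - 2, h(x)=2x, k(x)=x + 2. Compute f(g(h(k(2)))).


k(2) = 4
h(4) = 8
g(8) = 6
f(6) = 7

7


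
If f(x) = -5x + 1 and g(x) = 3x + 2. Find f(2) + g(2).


f(2) = -9
g(2) = 8
Sum = -1

-1


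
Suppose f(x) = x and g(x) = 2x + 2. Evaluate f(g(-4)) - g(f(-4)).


f(g(-4)) = -6
g(f(-4)) = -6
Difference = 0

0


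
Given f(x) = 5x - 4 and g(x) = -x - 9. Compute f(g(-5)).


g(-5) = -4
f(-4) = -24

-24


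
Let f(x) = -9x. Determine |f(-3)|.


f(-3) = 27
|27| = 27

27


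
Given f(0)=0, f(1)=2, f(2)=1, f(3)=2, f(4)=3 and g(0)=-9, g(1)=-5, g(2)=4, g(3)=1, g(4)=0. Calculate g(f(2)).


f(2) = 1
g(1) = -5

-5


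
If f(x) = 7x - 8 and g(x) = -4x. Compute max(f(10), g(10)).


f(10) = 62
g(10) = -40
max = 62

62


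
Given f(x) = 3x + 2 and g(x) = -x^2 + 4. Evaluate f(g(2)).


g(2) = 0
f(0) = 2

2


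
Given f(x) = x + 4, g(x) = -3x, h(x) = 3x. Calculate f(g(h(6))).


h(6) = 18
g(18) = -54
f(-54) = -50

-50


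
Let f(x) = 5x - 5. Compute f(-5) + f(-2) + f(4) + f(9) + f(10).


f(-5) = -30
f(-2) = -15
f(4) = 15
f(9) = 40
f(10) = 45
Sum = 55

55


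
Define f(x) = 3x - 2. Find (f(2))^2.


16


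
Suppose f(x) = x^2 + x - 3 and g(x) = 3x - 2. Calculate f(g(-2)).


g(-2) = -8
f(-8) = 1*(-8)^2 + 1*(-8) - 3 = 53

53


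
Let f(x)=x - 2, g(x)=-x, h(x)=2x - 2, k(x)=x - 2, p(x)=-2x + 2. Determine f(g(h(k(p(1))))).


4


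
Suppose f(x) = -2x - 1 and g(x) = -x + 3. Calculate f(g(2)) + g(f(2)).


f(g(2)) = -3
g(f(2)) = 8
Sum = 5

5


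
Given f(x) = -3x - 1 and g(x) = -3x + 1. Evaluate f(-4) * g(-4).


f(-4) = 11
g(-4) = 13
Product = 143

143


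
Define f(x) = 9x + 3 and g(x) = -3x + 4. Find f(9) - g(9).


107


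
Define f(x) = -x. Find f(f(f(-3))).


f(-3) = 3
f(3) = -3
f(-3) = 3

3


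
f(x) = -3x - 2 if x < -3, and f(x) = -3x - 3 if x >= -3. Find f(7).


7 satisfies x >= -3
f(7) = -24

-24


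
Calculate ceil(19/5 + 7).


19/5 = 3.8
3.8 + 7 = 10.8
ceil(10.8) = 11

11


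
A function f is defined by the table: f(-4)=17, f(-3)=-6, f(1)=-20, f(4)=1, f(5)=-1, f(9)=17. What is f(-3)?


Reading from the table at x = -3

-6


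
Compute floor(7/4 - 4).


7/4 = 1.75
1.75 - 4 = -2.25
floor(-2.25) = -3

-3


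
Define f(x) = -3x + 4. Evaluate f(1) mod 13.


1


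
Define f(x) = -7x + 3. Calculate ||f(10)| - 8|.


f(10) = -67
|-67| = 67
|67 - 8| = 59

59


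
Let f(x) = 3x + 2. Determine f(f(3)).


f(3) = 11
f(11) = 35

35


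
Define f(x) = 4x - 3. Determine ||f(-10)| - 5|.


f(-10) = -43
|-43| = 43
|43 - 5| = 38

38


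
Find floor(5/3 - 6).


5/3 = 1.6667
1.6667 - 6 = -4.3333
floor(-4.3333) = -5

-5


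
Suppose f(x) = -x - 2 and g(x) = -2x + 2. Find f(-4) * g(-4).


f(-4) = 2
g(-4) = 10
Product = 20

20


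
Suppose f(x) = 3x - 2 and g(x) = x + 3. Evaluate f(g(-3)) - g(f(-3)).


f(g(-3)) = -2
g(f(-3)) = -8
Difference = 6

6


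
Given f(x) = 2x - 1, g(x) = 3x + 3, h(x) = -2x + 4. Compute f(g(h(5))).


h(5) = -6
g(-6) = -15
f(-15) = -31

-31


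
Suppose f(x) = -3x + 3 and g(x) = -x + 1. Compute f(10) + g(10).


f(10) = -27
g(10) = -9
Sum = -36

-36


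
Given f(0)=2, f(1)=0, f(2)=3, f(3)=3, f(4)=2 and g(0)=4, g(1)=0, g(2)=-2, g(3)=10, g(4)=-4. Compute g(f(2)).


f(2) = 3
g(3) = 10

10


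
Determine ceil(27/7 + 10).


27/7 = 3.8571
3.8571 + 10 = 13.8571
ceil(13.8571) = 14

14


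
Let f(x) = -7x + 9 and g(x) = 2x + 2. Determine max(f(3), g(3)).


8


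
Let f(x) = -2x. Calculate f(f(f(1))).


f(1) = -2
f(-2) = 4
f(4) = -8

-8


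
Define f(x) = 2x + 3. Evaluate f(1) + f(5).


18


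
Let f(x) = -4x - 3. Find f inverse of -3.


0


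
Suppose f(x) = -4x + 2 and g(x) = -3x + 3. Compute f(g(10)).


g(10) = -27
f(-27) = 110

110


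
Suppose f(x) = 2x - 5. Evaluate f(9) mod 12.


f(9) = 13
13 mod 12 = 1

1


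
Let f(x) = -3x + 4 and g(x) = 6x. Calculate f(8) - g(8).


f(8) = -20
g(8) = 48
Difference = -68

-68


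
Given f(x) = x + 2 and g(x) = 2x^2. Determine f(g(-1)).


g(-1) = 2
f(2) = 4

4


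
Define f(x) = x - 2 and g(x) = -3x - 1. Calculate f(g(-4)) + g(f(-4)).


f(g(-4)) = 9
g(f(-4)) = 17
Sum = 26

26


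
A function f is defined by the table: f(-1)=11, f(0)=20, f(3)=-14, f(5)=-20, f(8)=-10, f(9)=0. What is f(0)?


Reading from the table at x = 0

20


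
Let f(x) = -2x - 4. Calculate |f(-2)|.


0


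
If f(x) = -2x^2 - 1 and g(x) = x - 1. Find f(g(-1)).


g(-1) = -2
f(-2) = (-2)*(-2)^2 - 1 = -9

-9


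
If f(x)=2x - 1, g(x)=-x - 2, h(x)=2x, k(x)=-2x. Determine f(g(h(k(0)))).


k(0) = 0
h(0) = 0
g(0) = -2
f(-2) = -5

-5


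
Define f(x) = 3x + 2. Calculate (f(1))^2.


25


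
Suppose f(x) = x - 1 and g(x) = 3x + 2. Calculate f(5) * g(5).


f(5) = 4
g(5) = 17
Product = 68

68


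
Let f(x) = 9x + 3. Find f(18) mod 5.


0


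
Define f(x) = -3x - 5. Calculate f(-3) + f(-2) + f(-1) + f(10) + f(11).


f(-3) = 4
f(-2) = 1
f(-1) = -2
f(10) = -35
f(11) = -38
Sum = -70

-70


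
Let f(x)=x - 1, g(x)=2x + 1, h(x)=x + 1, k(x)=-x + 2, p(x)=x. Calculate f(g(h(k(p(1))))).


p(1) = 1
k(1) = 1
h(1) = 2
g(2) = 5
f(5) = 4

4


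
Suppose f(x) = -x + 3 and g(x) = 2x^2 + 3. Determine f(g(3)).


g(3) = 21
f(21) = -18

-18


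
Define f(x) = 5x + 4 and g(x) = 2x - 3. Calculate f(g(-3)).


-41


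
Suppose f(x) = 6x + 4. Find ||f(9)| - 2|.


f(9) = 58
|58| = 58
|58 - 2| = 56

56


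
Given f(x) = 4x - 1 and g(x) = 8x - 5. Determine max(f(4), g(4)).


f(4) = 15
g(4) = 27
max = 27

27


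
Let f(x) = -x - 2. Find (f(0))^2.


f(0) = -2
(-2)^2 = 4

4


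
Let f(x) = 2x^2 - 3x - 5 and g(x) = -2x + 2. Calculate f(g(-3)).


99


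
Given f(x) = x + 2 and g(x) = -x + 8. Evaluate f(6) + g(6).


10


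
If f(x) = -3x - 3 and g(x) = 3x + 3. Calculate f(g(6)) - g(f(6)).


f(g(6)) = -66
g(f(6)) = -60
Difference = -6

-6


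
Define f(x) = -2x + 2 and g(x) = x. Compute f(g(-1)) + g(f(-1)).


f(g(-1)) = 4
g(f(-1)) = 4
Sum = 8

8


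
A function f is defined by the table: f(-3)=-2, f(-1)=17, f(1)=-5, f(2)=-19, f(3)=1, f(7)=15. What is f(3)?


Reading from the table at x = 3

1


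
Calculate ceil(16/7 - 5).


16/7 = 2.2857
2.2857 - 5 = -2.7143
ceil(-2.7143) = -2

-2


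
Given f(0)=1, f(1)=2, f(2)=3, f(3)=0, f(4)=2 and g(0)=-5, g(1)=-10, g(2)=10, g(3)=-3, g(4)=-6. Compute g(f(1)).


10


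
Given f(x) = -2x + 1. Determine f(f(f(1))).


f(1) = -1
f(-1) = 3
f(3) = -5

-5


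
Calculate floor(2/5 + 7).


2/5 = 0.4
0.4 + 7 = 7.4
floor(7.4) = 7

7


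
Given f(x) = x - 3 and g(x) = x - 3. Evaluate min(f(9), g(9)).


f(9) = 6
g(9) = 6
min = 6

6


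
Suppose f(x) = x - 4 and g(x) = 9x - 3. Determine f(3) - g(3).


f(3) = -1
g(3) = 24
Difference = -25

-25


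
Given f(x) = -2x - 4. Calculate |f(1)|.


f(1) = -6
|-6| = 6

6


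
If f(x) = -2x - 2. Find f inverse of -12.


Solve -2x - 2 = -12
x = (-12 + 2) / (-2) = 5

5


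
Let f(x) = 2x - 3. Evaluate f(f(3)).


f(3) = 3
f(3) = 3

3


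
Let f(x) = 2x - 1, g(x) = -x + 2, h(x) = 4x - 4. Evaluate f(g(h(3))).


-13


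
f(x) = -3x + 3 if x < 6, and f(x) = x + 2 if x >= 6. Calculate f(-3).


12


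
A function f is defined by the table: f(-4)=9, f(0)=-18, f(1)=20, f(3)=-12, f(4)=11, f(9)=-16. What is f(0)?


Reading from the table at x = 0

-18


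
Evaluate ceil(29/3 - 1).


9


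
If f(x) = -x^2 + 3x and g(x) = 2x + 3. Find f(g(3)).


-54


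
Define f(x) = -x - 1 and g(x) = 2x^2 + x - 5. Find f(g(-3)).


g(-3) = 10
f(10) = -11

-11


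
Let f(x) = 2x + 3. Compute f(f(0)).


f(0) = 3
f(3) = 9

9


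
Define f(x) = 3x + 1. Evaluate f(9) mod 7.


f(9) = 28
28 mod 7 = 0

0


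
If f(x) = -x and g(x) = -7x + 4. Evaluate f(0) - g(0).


-4


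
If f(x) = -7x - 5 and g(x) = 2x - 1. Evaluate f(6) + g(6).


f(6) = -47
g(6) = 11
Sum = -36

-36


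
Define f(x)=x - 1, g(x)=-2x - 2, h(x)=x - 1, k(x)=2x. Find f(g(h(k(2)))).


k(2) = 4
h(4) = 3
g(3) = -8
f(-8) = -9

-9


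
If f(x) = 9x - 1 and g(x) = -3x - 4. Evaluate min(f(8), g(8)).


f(8) = 71
g(8) = -28
min = -28

-28


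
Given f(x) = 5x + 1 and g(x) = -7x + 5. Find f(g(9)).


g(9) = -58
f(-58) = -289

-289


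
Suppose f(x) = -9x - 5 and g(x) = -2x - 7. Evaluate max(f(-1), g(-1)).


f(-1) = 4
g(-1) = -5
max = 4

4


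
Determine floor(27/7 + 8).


27/7 = 3.8571
3.8571 + 8 = 11.8571
floor(11.8571) = 11

11
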